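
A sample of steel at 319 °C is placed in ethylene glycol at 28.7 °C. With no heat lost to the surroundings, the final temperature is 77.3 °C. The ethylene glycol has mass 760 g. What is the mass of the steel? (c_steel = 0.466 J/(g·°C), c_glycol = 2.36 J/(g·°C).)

m ≈ 774 g

Taking heat into each body as positive, Σ m c ΔT = 0:
m×0.466×(77.3 − 319) + 760×2.36×(77.3 − 28.7) = 0
-112.63 m = -87169
m = -87169/-112.63 ≈ 773.9 g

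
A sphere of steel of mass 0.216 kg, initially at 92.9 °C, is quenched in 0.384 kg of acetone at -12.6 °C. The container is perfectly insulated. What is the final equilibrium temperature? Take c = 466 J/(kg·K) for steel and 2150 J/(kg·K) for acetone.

T_f ≈ -1.1 °C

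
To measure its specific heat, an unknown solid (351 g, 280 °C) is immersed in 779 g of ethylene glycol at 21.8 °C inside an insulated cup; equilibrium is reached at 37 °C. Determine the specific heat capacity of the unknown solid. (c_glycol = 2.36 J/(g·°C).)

c ≈ 0.328 J/(g·°C)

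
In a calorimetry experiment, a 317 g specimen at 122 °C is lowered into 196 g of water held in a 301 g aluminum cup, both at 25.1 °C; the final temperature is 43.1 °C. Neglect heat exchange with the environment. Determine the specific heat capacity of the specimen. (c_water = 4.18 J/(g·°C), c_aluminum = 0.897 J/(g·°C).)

c ≈ 0.784 J/(g·°C)

Taking heat into each body as positive, Σ m c ΔT = 0:
317×c×(43.1 − 122) + 196×4.18×(43.1 − 25.1) + 301×0.897×(43.1 − 25.1) = 0
-25011 c = -19607
c = -19607/-25011 ≈ 0.7839 J/(g·°C)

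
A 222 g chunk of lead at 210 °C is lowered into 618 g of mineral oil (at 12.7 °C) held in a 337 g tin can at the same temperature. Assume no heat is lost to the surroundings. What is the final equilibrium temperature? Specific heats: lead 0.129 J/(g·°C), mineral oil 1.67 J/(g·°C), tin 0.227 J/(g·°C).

T_f ≈ 17.7 °C

With ΣQ=0 the equilibrium temperature is the m·c-weighted mean:
T_f = (28.64×210 + 1032.1×12.7 + 76.5×12.7) / (28.64 + 1032.1 + 76.5)
    = 20093 / 1137.2 ≈ 17.67 °C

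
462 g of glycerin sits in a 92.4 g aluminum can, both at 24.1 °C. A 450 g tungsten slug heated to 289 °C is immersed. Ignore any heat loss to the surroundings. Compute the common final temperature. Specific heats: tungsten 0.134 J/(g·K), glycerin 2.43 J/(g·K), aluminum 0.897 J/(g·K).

T_f ≈ 36.7 °C

Let T be the final temperature. ΣQ_i = 0:
450×0.134×(T − 289) + 462×2.43×(T − 24.1) + 92.4×0.897×(T − 24.1) = 0
60.3(T − 289) + 1122.7(T − 24.1) + 82.88(T − 24.1) = 0
(60.3 + 1122.7 + 82.88) T = 60.3×289 + 1122.7×24.1 + 82.88×24.1
T = 46480 / 1265.8 = 36.7 °C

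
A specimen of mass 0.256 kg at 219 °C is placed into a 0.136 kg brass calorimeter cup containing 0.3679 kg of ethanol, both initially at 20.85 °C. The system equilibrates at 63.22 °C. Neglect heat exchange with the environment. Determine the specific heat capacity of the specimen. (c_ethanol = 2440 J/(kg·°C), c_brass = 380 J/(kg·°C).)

Conservation of energy gives ΣQ = 0:
0.256·c·(63.22 − 219) + 0.3679·2440·(63.22 − 20.85) + 0.136·380·(63.22 − 20.85) = 0
-39.88 c = -40224
c = -40224/-39.88 ≈ 1009 J/(kg·°C)

c ≈ 1010 J/(kg·°C)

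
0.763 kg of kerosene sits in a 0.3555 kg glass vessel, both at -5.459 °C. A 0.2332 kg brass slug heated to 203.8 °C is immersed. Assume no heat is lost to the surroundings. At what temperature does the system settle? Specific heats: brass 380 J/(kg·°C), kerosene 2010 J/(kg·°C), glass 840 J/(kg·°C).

T_f ≈ 4.2 °C

T_f is the heat-capacity-weighted average of the initial temperatures:
T_f = (88.62*203.8 + 1533.6*(-5.459) + 298.62*(-5.459)) / (88.62 + 1533.6 + 298.62)
    = 8057.7 / 1920.9 ≈ 4.19 °C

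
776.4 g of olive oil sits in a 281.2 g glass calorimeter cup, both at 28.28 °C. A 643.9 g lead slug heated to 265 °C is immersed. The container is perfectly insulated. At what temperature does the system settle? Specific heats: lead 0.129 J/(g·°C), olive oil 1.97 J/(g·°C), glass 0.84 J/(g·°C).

Conservation of energy gives ΣQ = 0:
643.9*0.129*(T − 265) + 776.4*1.97*(T − 28.28) + 281.2*0.84*(T − 28.28) = 0
1848.8 T = 71946
T = 71946/1848.8 ≈ 38.92 °C

T_f ≈ 38.9 °C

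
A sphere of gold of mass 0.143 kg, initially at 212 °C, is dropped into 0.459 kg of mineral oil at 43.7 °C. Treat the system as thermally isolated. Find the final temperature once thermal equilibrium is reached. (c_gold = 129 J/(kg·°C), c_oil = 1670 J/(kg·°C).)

T_f ≈ 47.7 °C

Taking heat into each body as positive, Σ m c ΔT = 0:
0.143×129×(T − 212) + 0.459×1670×(T − 43.7) = 0
784.98 T = 37408
T = 37408 / 784.98 = 47.7 °C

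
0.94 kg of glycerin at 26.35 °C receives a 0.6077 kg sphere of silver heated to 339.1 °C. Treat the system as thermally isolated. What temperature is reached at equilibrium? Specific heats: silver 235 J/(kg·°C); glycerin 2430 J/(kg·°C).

T_f ≈ 44.8 °C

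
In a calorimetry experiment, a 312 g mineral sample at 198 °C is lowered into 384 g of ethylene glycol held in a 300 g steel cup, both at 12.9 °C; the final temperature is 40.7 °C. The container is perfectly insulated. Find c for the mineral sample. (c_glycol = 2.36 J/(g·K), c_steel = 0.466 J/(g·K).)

Heat gained plus heat lost sum to zero:
312·c·(40.7 − 198) + 384·2.36·(40.7 − 12.9) + 300·0.466·(40.7 − 12.9) = 0
-49078 c = -29080
c = -29080/-49078 ≈ 0.5925 J/(g·K)

c ≈ 0.593 J/(g·K)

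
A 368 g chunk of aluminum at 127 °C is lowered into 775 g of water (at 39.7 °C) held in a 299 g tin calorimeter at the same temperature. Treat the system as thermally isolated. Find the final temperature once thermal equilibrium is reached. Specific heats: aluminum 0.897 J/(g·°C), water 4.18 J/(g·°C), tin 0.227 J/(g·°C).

Let T be the final temperature. ΣQ_i = 0:
368*0.897*(T − 127) + 775*4.18*(T − 39.7) + 299*0.227*(T − 39.7) = 0
3637.5 T = 173225
T = 173225/3637.5 ≈ 47.62 °C

T_f ≈ 47.6 °C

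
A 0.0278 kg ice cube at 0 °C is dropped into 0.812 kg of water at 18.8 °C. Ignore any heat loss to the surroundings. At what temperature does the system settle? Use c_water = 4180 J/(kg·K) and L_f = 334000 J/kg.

T_f ≈ 15.5 °C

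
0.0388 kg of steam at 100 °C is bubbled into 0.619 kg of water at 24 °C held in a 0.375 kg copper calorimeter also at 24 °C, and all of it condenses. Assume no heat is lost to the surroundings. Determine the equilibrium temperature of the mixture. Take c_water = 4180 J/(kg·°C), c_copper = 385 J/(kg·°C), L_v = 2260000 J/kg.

Net heat exchanged in the isolated system is zero:
condense steam: −0.0388×2260000 = −87688
  condensate cools 100→T: 0.0388×4180×(T − 100) = 162.18(T − 100)
  water warms: 0.619×4180×(T − 24) = 2587.4(T − 24)
  cup: 144.38(T − 24)
2894 T = 87688 + 16218 + 65563 = 169469
T ≈ 58.56 °C (< 100 °C, so full condensation is consistent).

T_f ≈ 58.6 °C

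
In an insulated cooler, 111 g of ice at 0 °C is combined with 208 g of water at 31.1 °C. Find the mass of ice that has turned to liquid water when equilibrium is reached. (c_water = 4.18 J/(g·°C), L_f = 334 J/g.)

m_melted ≈ 81 g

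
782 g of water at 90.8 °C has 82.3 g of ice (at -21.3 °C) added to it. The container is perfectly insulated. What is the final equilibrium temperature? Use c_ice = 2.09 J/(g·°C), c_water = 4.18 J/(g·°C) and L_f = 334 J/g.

Energy balance with sensible and latent terms:
ice -21.3→0 °C: 82.3×2.09×21.3 = 3663.7
  fusion: m_ice L_f = 82.3×334 = 27488
  meltwater 0→T: 82.3×4.18×T = 344.01 T
  water cools: 782×4.18×(T − 90.8) = 3268.8(T − 90.8)
3612.8 T = 296803 − 31152 = 265651
T ≈ 73.53 °C. Since T > 0 °C, the all-ice-melts assumption holds.

T_f ≈ 73.5 °C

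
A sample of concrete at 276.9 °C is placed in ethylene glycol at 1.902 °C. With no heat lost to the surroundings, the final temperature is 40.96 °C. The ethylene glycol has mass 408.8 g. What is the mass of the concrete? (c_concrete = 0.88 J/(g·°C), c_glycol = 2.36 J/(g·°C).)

Setting the total heat transfer to zero:
m×0.88×(40.96 − 276.9) + 408.8×2.36×(40.96 − 1.902) = 0
-207.63 m = -37682
m = -37682/-207.63 ≈ 181.5 g

m ≈ 181 g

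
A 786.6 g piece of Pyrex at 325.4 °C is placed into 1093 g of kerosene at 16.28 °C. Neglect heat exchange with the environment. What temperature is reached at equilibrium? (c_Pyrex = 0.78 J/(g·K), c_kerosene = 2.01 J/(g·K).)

T_f ≈ 83.8 °C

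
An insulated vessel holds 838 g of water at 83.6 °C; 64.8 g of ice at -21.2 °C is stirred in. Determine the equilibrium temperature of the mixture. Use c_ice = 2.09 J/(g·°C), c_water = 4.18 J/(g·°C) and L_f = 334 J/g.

T_f ≈ 71.1 °C

Taking heat into each body as positive, Σ m c ΔT = 0:
warm ice to 0 °C: 64.8·2.09·(0 − (-21.2)) = 2871.2
  melt ice: 64.8·334 = 21643
  warm the meltwater: 270.86 T
  water cools: 838·4.18·(T − 83.6) = 3502.8(T − 83.6)
3773.7 T = 292837 − 24514 = 268323
T ≈ 71.10 °C (positive, so assuming full melt was valid).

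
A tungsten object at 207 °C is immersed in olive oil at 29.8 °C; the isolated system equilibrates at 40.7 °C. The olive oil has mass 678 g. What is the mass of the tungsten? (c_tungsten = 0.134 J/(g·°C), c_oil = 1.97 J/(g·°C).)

m ≈ 653 g

Net heat exchanged in the isolated system is zero:
m·0.134·(40.7 − 207) + 678·1.97·(40.7 − 29.8) = 0
-22.28 m = -14559
m = -14559/-22.28 ≈ 653.3 g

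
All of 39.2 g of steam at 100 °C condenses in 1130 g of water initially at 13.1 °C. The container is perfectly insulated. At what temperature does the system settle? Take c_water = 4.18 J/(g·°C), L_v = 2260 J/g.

Setting the total heat transfer to zero:
condense steam: −39.2·2260 = −88592
  condensate cools 100→T: 39.2·4.18·(T − 100) = 163.86(T − 100)
  water warms: 1130·4.18·(T − 13.1) = 4723.4(T − 13.1)
4887.3 T = 88592 + 16386 + 61877 = 166854
T ≈ 34.14 °C (< 100 °C, so full condensation is consistent).

T_f ≈ 34.1 °C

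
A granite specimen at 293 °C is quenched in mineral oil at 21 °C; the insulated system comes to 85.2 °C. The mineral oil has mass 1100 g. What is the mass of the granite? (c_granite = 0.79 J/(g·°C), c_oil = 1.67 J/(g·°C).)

m ≈ 718 g

Heat gained plus heat lost sum to zero:
m×0.79×(85.2 − 293) + 1100×1.67×(85.2 − 21) = 0
-164.16 m = -117935
m = -117935/-164.16 ≈ 718.4 g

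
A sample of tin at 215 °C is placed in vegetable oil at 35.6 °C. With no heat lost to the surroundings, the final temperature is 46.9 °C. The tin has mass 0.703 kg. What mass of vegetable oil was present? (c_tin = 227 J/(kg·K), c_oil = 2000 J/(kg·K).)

m ≈ 1.19 kg

Let T be the final temperature. ΣQ_i = 0:
0.703·227·(46.9 − 215) + m·2000·(46.9 − 35.6) = 0
22600 m = 26826
m = 26826/22600 ≈ 1.187 kg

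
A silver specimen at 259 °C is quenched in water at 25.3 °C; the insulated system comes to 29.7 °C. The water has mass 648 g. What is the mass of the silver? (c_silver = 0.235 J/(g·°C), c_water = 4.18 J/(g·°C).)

m ≈ 221 g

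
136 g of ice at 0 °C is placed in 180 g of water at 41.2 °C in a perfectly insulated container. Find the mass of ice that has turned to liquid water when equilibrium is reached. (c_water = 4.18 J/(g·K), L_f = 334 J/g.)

Heat available from the water dropping to 0 °C: 180·4.18·41.2 = 30999 J.
Melting all 136 g of ice would need 136·334 = 45424 J.
30999 J < 45424 J, so only part of the ice melts and the system sits at 0 °C.
m_melted·334 = 30999  ⇒  m_melted ≈ 92.81 g.

m_melted ≈ 92.8 g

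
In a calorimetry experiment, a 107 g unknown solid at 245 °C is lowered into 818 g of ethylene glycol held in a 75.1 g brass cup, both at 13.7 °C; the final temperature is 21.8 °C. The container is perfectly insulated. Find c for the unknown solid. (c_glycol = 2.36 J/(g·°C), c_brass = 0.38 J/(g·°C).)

Conservation of energy gives ΣQ = 0:
107×c×(21.8 − 245) + 818×2.36×(21.8 − 13.7) + 75.1×0.38×(21.8 − 13.7) = 0
-23882 c = -15868
c = -15868/-23882 ≈ 0.6644 J/(g·°C)

c ≈ 0.664 J/(g·°C)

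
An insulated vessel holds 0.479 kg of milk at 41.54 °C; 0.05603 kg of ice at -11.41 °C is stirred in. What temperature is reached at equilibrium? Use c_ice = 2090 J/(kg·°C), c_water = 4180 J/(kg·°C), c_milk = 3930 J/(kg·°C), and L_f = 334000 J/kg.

T_f ≈ 27.5 °C

Energy balance with sensible and latent terms:
warm ice to 0 °C: 0.05603×2090×(0 − (-11.41)) = 1336.1
  latent heat to melt: 0.05603×334000 = 18714
  warm the meltwater: 234.21 T
  milk: 1882.5(T − 41.54)
2116.7 T = 78198 − 20050 = 58148
T ≈ 27.47 °C — above 0 °C, consistent with complete melting.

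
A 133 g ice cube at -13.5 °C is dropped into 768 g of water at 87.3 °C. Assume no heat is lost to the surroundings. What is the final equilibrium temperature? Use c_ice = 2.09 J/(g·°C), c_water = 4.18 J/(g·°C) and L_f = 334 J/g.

T_f ≈ 61.6 °C

Conservation of energy gives ΣQ = 0:
ice -13.5→0 °C: 133·2.09·13.5 = 3752.6
  fusion: m_ice L_f = 133·334 = 44422
  warm the meltwater: 555.94 T
  water: 3210.2(T − 87.3)
3766.2 T = 280254 − 48175 = 232079
T ≈ 61.62 °C. Since T > 0 °C, the all-ice-melts assumption holds.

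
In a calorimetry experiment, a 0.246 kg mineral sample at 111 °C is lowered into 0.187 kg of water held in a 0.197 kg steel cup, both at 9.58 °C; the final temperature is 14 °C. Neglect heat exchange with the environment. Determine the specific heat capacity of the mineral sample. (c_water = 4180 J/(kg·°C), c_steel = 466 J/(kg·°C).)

Energy conservation, ΣQ = 0:
0.246×c×(14 − 111) + 0.187×4180×(14 − 9.58) + 0.197×466×(14 − 9.58) = 0
-23.86 c = -3860.7
c = -3860.7/-23.86 ≈ 161.8 J/(kg·°C)

c ≈ 162 J/(kg·°C)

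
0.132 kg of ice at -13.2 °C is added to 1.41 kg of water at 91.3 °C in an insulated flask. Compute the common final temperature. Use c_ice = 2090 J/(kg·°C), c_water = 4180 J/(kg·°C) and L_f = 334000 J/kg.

T_f ≈ 76.1 °C

Energy conservation, ΣQ = 0:
ice -13.2→0 °C: 0.132×2090×13.2 = 3641.6
  melt ice: 0.132×334000 = 44088
  warm the meltwater: 551.76 T
  water cools: 1.41×4180×(T − 91.3) = 5893.8(T − 91.3)
6445.6 T = 538104 − 47730 = 490374
T ≈ 76.08 °C. Since T > 0 °C, the all-ice-melts assumption holds.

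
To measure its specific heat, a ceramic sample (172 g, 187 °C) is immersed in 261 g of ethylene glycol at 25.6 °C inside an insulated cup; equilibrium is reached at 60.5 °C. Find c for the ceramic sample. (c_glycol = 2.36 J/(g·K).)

c ≈ 0.988 J/(g·K)

Taking heat into each body as positive, Σ m c ΔT = 0:
172×c×(60.5 − 187) + 261×2.36×(60.5 − 25.6) = 0
-21758 c = -21497
c = -21497/-21758 ≈ 0.988 J/(g·K)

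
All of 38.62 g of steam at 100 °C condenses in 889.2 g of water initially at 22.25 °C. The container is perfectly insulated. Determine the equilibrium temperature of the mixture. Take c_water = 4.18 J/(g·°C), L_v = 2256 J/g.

Taking heat into each body as positive, Σ m c ΔT = 0:
steam→water at 100 °C releases m L_v = 38.62×2256 = 87127; condensed water 100 °C→T: 161.43(T − 100); original water: 3716.9(T − 22.25)
3878.3 T = 87127 + 16143 + 82700 = 185970
T ≈ 47.95 °C, under the boiling point, so the assumption holds.

T_f ≈ 48.0 °C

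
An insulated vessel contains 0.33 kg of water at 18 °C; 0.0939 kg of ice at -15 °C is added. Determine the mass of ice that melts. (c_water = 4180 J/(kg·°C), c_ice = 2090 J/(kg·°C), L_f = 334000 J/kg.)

Heat available from the water dropping to 0 °C: 0.33·4180·18 = 24829 J.
Warming the ice to 0 °C takes 0.0939·2090·15 = 2943.8 J, leaving 21885 J for melting.
Melting all 0.0939 kg of ice would need 0.0939·334000 = 31363 J.
21885 J < 31363 J, so only part of the ice melts and the system sits at 0 °C.
m_melt = 21885 / L_f = 0.06553 kg.

m_melted ≈ 0.0655 kg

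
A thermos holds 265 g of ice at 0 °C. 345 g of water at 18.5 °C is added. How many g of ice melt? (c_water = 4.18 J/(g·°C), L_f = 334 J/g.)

m_melted ≈ 79.9 g

Water can give up m c ΔT = 345·4.18·18.5 = 26679 J before reaching 0 °C.
To melt every bit of ice: 265·334 = 88510 J.
That's not enough to melt it all — equilibrium is at 0 °C with ice remaining.
m_melted·334 = 26679  ⇒  m_melted ≈ 79.88 g.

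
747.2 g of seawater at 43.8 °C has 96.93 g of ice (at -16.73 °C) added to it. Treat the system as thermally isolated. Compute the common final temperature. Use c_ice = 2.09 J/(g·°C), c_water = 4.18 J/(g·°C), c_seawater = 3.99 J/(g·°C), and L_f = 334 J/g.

T_f ≈ 28.0 °C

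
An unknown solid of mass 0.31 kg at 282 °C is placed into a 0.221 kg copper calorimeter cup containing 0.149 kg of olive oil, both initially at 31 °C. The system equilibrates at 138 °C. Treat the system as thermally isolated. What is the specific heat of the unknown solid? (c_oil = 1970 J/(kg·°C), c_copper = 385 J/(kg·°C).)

Energy conservation, ΣQ = 0:
0.31×c×(138 − 282) + 0.149×1970×(138 − 31) + 0.221×385×(138 − 31) = 0
-44.64 c = -40512
c = -40512/-44.64 ≈ 907.5 J/(kg·°C)

c ≈ 908 J/(kg·°C)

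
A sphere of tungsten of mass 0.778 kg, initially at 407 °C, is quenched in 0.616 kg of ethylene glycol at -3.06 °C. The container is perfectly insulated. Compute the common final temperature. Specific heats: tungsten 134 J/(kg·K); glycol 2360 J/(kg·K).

T_f ≈ 24.4 °C

Heat lost by the tungsten equals heat gained by the glycol:
0.778·134·(407 − T) = 0.616·2360·(T − (-3.06))
104.25(407 − T) = 1453.8(T − (-3.06))
1558 T = 37982  ⇒  T ≈ 24.38 °C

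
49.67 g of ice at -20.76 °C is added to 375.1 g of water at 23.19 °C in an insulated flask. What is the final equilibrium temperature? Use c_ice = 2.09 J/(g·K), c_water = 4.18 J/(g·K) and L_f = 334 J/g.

T_f ≈ 9.9 °C

Setting the total heat transfer to zero:
ice -20.76→0 °C: 49.67×2.09×20.76 = 2155.1
  melt ice: 49.67×334 = 16590
  warm the meltwater: 207.62 T
  water: 1567.9(T − 23.19)
1775.5 T = 36360 − 18745 = 17615
T ≈ 9.92 °C (positive, so assuming full melt was valid).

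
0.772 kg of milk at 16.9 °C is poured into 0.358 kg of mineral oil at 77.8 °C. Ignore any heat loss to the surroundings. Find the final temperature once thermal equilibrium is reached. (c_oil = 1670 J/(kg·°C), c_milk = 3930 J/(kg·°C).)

T_f ≈ 26.9 °C

Conservation of energy gives ΣQ = 0:
0.358×1670×(T − 77.8) + 0.772×3930×(T − 16.9) = 0
3631.8 T = 97787
T = 97787/3631.8 ≈ 26.93 °C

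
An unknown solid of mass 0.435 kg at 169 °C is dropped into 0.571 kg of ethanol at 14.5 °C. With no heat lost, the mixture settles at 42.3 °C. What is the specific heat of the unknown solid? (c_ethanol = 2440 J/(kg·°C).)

Taking heat into each body as positive, Σ m c ΔT = 0:
0.435×c×(42.3 − 169) + 0.571×2440×(42.3 − 14.5) = 0
-55.11 c = -38732
c = -38732/-55.11 ≈ 702.8 J/(kg·°C)

c ≈ 703 J/(kg·°C)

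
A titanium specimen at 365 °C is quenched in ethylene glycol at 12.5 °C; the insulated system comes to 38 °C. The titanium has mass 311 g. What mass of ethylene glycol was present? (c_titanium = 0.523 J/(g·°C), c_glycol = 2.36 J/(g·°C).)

Setting the total heat transfer to zero:
311×0.523×(38 − 365) + m×2.36×(38 − 12.5) = 0
60.18 m = 53188
m = 53188/60.18 ≈ 883.8 g

m ≈ 884 g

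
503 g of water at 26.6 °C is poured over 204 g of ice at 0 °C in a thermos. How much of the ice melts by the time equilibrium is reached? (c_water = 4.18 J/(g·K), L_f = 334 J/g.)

m_melted ≈ 167 g

Cooling the water to 0 °C releases 503·4.18·26.6 = 55928 J.
To melt every bit of ice: 204·334 = 68136 J.
Since 55928 < 68136 J, not all the ice melts; equilibrium is at 0 °C.
m_melted·334 = 55928  ⇒  m_melted ≈ 167.4 g.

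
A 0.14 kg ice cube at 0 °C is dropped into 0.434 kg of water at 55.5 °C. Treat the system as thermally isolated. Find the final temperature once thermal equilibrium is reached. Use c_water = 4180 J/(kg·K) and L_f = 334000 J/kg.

Taking heat into each body as positive, Σ m c ΔT = 0:
fusion: m_ice L_f = 0.14×334000 = 46760; warm the meltwater: 585.2 T; water cools: 0.434×4180×(T − 55.5) = 1814.1(T − 55.5)
2399.3 T = 100684 − 46760 = 53924
T ≈ 22.47 °C. Since T > 0 °C, the all-ice-melts assumption holds.

T_f ≈ 22.5 °C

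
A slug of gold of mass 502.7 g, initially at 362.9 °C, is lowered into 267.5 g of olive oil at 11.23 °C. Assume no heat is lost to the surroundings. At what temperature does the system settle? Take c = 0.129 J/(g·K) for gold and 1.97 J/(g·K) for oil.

Heat lost by the gold equals heat gained by the oil:
502.7*0.129*(362.9 − T) = 267.5*1.97*(T − 11.23)
64.85(362.9 − T) = 526.98(T − 11.23)
591.82 T = 29451  ⇒  T ≈ 49.76 °C

T_f ≈ 49.8 °C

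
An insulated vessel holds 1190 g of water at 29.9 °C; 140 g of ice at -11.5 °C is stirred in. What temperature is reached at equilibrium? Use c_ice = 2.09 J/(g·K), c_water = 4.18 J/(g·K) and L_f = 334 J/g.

T_f ≈ 17.7 °C

Let T be the final temperature. ΣQ_i = 0:
warm ice to 0 °C: 140×2.09×(0 − (-11.5)) = 3364.9; fusion: m_ice L_f = 140×334 = 46760; meltwater 0→T: 140×4.18×T = 585.2 T; water: 4974.2(T − 29.9)
5559.4 T = 148729 − 50125 = 98604
T ≈ 17.74 °C (positive, so assuming full melt was valid).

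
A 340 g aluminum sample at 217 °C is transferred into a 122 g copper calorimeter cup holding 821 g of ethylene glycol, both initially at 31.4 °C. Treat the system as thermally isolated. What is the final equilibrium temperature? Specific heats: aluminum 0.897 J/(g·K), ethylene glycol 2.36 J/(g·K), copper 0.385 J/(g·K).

T_f ≈ 56.1 °C

T_f = Σ m_i c_i T_i / Σ m_i c_i:
T_f = (304.98*217 + 1937.6*31.4 + 46.97*31.4) / (304.98 + 1937.6 + 46.97)
    = 128495 / 2289.5 ≈ 56.12 °C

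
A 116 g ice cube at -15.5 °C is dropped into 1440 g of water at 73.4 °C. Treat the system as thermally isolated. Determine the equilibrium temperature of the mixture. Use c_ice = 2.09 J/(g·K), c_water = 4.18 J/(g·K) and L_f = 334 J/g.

Heat gained plus heat lost sum to zero:
warm ice to 0 °C: 116×2.09×(0 − (-15.5)) = 3757.8; fusion: m_ice L_f = 116×334 = 38744; warm the meltwater: 484.88 T; water cools: 1440×4.18×(T − 73.4) = 6019.2(T − 73.4)
6504.1 T = 441809 − 42502 = 399307
T ≈ 61.39 °C (positive, so assuming full melt was valid).

T_f ≈ 61.4 °C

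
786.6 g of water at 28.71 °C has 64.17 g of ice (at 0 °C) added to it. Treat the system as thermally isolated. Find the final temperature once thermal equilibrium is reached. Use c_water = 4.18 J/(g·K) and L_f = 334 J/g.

T_f ≈ 20.5 °C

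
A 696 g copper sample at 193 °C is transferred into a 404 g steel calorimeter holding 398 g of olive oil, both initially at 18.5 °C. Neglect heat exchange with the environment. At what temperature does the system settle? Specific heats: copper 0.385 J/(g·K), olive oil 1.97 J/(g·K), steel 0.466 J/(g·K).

T_f ≈ 56.2 °C

With ΣQ=0 the equilibrium temperature is the m·c-weighted mean:
T_f = (267.96×193 + 784.06×18.5 + 188.26×18.5) / (267.96 + 784.06 + 188.26)
    = 69704 / 1240.3 ≈ 56.20 °C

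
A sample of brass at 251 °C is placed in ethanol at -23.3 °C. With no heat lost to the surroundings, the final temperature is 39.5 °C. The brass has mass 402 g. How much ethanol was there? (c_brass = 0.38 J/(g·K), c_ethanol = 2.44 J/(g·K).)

|Q_brass| = |Q_ethanol|:
402·0.38·(251 − 39.5) = m·2.44·(39.5 − (-23.3))
153.23 m = 32309  ⇒  m ≈ 210.8 g

m ≈ 211 g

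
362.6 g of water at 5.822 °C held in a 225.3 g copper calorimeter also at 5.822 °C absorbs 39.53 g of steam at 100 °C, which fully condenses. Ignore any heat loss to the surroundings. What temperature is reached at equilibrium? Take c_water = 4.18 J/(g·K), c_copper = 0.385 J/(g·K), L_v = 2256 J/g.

Let T be the final temperature. ΣQ_i = 0:
condense steam: −39.53×2256 = −89180; condensed water 100 °C→T: 165.24(T − 100); water warms: 362.6×4.18×(T − 5.822) = 1515.7(T − 5.822); copper cup: 225.3×0.385×(T − 5.822) = 86.74(T − 5.822)
1767.6 T = 89180 + 16524 + 9329.2 = 115032
T ≈ 65.08 °C, under the boiling point, so the assumption holds.

T_f ≈ 65.1 °C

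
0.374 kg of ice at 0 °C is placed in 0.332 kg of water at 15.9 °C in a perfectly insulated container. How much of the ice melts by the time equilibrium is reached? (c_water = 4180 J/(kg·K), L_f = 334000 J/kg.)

m_melted ≈ 0.0661 kg

Heat available from the water dropping to 0 °C: 0.332·4180·15.9 = 22065 J.
Melting all 0.374 kg of ice would need 0.374·334000 = 124916 J.
22065 J < 124916 J, so only part of the ice melts and the system sits at 0 °C.
Mass melted = 22065/334000 ≈ 0.06606 kg.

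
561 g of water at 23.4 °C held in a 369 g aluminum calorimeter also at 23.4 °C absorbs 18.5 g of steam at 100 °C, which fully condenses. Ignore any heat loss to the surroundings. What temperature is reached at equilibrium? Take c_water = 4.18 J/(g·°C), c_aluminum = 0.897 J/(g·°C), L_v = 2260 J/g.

T_f ≈ 40.7 °C

Let T be the final temperature. ΣQ_i = 0:
condense steam: −18.5×2260 = −41810; condensate cools 100→T: 18.5×4.18×(T − 100) = 77.33(T − 100); water warms: 561×4.18×(T − 23.4) = 2345(T − 23.4); cup: 330.99(T − 23.4)
2753.3 T = 41810 + 7733 + 62618 = 112161
T ≈ 40.74 °C, under the boiling point, so the assumption holds.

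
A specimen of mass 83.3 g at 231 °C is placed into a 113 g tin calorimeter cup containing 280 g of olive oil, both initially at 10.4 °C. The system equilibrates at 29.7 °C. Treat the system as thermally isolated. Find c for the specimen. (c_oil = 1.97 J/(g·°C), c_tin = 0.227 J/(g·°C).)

Heat gained plus heat lost sum to zero:
83.3×c×(29.7 − 231) + 280×1.97×(29.7 − 10.4) + 113×0.227×(29.7 − 10.4) = 0
-16768 c = -11141
c = -11141/-16768 ≈ 0.6644 J/(g·°C)

c ≈ 0.664 J/(g·°C)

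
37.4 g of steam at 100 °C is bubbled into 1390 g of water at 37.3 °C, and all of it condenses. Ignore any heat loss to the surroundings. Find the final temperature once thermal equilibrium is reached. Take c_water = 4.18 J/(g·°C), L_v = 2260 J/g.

Energy balance with sensible and latent terms:
condense steam: −37.4·2260 = −84524
  condensed water 100 °C→T: 156.33(T − 100)
  original water: 5810.2(T − 37.3)
5966.5 T = 84524 + 15633 + 216720 = 316878
T ≈ 53.11 °C, under the boiling point, so the assumption holds.

T_f ≈ 53.1 °C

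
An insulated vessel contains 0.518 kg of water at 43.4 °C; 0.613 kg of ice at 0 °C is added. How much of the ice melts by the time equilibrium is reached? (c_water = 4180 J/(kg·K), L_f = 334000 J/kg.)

Water can give up m c ΔT = 0.518·4180·43.4 = 93971 J before reaching 0 °C.
Melting all 0.613 kg of ice would need 0.613·334000 = 204742 J.
93971 J < 204742 J, so only part of the ice melts and the system sits at 0 °C.
Mass melted = 93971/334000 ≈ 0.2814 kg.

m_melted ≈ 0.281 kg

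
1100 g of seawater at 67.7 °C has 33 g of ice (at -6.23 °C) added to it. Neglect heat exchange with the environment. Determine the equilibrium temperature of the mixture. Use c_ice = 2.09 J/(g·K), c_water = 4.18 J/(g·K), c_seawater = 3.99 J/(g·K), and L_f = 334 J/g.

Sum of m c ΔT and latent-heat terms is zero:
warm ice to 0 °C: 33×2.09×(0 − (-6.23)) = 429.68
  fusion: m_ice L_f = 33×334 = 11022
  meltwater 0→T: 33×4.18×T = 137.94 T
  seawater: 4389(T − 67.7)
4526.9 T = 297135 − 11452 = 285684
T ≈ 63.11 °C — above 0 °C, consistent with complete melting.

T_f ≈ 63.1 °C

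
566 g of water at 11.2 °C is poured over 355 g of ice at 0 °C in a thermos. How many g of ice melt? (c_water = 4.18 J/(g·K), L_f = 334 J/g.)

Cooling the water to 0 °C releases 566×4.18×11.2 = 26498 J.
Fully melting the ice requires m_ice L_f = 355×334 = 118570 J.
Since 26498 < 118570 J, not all the ice melts; equilibrium is at 0 °C.
m_melted×334 = 26498  ⇒  m_melted ≈ 79.33 g.

m_melted ≈ 79.3 g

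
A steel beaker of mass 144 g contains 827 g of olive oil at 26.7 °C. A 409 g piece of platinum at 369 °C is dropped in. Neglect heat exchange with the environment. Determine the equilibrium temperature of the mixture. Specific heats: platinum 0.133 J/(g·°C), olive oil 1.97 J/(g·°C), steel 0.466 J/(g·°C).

T_f ≈ 37.3 °C

Let T be the final temperature. ΣQ_i = 0:
409·0.133·(T − 369) + 827·1.97·(T − 26.7) + 144·0.466·(T − 26.7) = 0
54.4(T − 369) + 1629.2(T − 26.7) + 67.1(T − 26.7) = 0
(54.4 + 1629.2 + 67.1) T = 54.4·369 + 1629.2·26.7 + 67.1·26.7
T = 65364 / 1750.7 = 37.3 °C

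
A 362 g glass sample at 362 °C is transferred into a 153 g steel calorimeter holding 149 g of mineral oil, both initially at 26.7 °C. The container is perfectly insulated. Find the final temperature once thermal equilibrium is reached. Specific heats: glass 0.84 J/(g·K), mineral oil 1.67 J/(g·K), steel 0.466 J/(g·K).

T_f ≈ 190.0 °C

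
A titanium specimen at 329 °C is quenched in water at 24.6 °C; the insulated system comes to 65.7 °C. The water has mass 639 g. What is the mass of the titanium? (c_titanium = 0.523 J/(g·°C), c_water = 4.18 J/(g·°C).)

|Q_titanium| = |Q_water|:
m×0.523×(329 − 65.7) = 639×4.18×(65.7 − 24.6)
137.71 m = 109779  ⇒  m ≈ 797.2 g

m ≈ 797 g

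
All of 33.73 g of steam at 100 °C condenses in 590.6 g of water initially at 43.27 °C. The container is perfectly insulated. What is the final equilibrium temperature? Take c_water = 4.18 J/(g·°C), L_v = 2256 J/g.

T_f ≈ 75.5 °C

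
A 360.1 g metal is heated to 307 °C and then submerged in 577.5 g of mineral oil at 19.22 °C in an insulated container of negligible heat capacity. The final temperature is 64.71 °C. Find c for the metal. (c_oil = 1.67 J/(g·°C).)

c ≈ 0.503 J/(g·°C)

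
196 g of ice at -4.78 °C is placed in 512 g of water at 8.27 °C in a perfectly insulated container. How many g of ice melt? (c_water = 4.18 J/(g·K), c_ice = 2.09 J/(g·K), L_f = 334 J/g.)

m_melted ≈ 47.1 g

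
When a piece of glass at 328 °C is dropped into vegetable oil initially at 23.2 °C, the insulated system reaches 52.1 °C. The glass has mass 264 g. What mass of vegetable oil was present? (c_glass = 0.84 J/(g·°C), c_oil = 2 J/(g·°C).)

m ≈ 1060 g

Heat lost by the glass = heat gained by the oil:
264×0.84×(328 − 52.1) = m×2×(52.1 − 23.2)
57.8 m = 61184  ⇒  m ≈ 1059 g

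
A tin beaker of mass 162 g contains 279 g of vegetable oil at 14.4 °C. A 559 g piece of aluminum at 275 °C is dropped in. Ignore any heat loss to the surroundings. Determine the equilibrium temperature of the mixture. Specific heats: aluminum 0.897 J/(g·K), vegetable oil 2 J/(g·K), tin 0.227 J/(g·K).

T_f ≈ 133.6 °C

T_f = Σ m_i c_i T_i / Σ m_i c_i:
T_f = (501.42×275 + 558×14.4 + 36.77×14.4) / (501.42 + 558 + 36.77)
    = 146456 / 1096.2 ≈ 133.60 °C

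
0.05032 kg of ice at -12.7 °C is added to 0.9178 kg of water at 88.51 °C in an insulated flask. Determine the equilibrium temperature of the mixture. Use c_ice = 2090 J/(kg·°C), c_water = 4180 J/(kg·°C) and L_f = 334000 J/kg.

Conservation of energy gives ΣQ = 0:
warm ice to 0 °C: 0.05032·2090·(0 − (-12.7)) = 1335.6
  fusion: m_ice L_f = 0.05032·334000 = 16807
  warm the meltwater: 210.34 T
  water: 3836.4(T − 88.51)
4046.7 T = 339560 − 18143 = 321418
T ≈ 79.43 °C. Since T > 0 °C, the all-ice-melts assumption holds.

T_f ≈ 79.4 °C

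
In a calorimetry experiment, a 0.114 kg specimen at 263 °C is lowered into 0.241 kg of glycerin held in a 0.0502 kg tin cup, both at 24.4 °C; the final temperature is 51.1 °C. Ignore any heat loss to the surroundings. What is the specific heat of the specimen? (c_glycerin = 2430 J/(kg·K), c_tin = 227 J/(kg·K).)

Taking heat into each body as positive, Σ m c ΔT = 0:
0.114×c×(51.1 − 263) + 0.241×2430×(51.1 − 24.4) + 0.0502×227×(51.1 − 24.4) = 0
-24.16 c = -15941
c = -15941/-24.16 ≈ 659.9 J/(kg·K)

c ≈ 660 J/(kg·K)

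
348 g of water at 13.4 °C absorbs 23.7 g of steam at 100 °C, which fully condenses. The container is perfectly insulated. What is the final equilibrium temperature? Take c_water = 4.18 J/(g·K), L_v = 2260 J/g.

T_f ≈ 53.4 °C

Sum of m c ΔT and latent-heat terms is zero:
latent heat released on condensation: 23.7×2260 = 53562; condensed water 100 °C→T: 99.07(T − 100); original water: 1454.6(T − 13.4)
1553.7 T = 53562 + 9906.6 + 19492 = 82961
T ≈ 53.40 °C — below 100 °C, confirming all the steam condensed.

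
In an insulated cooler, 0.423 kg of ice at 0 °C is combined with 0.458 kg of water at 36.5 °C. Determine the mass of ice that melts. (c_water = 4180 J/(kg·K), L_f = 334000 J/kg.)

m_melted ≈ 0.209 kg

Heat available from the water dropping to 0 °C: 0.458×4180×36.5 = 69877 J.
To melt every bit of ice: 0.423×334000 = 141282 J.
Since 69877 < 141282 J, not all the ice melts; equilibrium is at 0 °C.
m_melt = 69877 / L_f = 0.2092 kg.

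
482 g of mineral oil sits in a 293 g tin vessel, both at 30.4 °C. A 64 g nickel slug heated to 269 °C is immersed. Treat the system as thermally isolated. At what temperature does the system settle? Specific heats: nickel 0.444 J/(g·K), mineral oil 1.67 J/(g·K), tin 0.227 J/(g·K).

T_f ≈ 37.9 °C

Conservation of energy gives ΣQ = 0:
64·0.444·(T − 269) + 482·1.67·(T − 30.4) + 293·0.227·(T − 30.4) = 0
(28.42 + 804.94 + 66.51) T = 28.42·269 + 804.94·30.4 + 66.51·30.4
T = 34136/899.87 ≈ 37.93 °C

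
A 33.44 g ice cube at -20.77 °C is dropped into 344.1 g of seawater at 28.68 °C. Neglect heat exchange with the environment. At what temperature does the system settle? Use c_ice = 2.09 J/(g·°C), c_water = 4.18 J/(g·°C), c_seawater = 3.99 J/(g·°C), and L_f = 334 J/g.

T_f ≈ 17.7 °C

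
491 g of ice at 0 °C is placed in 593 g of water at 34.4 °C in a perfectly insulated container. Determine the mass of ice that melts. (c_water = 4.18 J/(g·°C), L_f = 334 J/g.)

m_melted ≈ 255 g

Heat available from the water dropping to 0 °C: 593×4.18×34.4 = 85269 J.
To melt every bit of ice: 491×334 = 163994 J.
85269 J < 163994 J, so only part of the ice melts and the system sits at 0 °C.
Mass melted = 85269/334 ≈ 255.3 g.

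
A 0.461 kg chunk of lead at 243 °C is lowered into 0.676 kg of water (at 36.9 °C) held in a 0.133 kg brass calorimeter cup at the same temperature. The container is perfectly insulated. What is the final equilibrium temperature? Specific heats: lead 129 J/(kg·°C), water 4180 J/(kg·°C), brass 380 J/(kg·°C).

T_f ≈ 41.1 °C

Conservation of energy gives ΣQ = 0:
0.461×129×(T − 243) + 0.676×4180×(T − 36.9) + 0.133×380×(T − 36.9) = 0
59.47(T − 243) + 2825.7(T − 36.9) + 50.54(T − 36.9) = 0
(59.47 + 2825.7 + 50.54) T = 59.47×243 + 2825.7×36.9 + 50.54×36.9
T ≈ 41.08 °C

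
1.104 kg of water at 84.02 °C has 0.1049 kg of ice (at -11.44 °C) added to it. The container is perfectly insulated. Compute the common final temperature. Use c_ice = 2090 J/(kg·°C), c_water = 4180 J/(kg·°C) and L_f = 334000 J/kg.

Let T be the final temperature. ΣQ_i = 0:
ice -11.44→0 °C: 0.1049×2090×11.44 = 2508.1
  latent heat to melt: 0.1049×334000 = 35037
  warm the meltwater: 438.48 T
  water cools: 1.104×4180×(T − 84.02) = 4614.7(T − 84.02)
5053.2 T = 387729 − 37545 = 350184
T ≈ 69.30 °C (positive, so assuming full melt was valid).

T_f ≈ 69.3 °C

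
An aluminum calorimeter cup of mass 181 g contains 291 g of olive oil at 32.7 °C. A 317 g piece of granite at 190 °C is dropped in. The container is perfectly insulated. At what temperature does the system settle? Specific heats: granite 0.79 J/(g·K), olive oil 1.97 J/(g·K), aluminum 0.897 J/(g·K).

T_f ≈ 72.6 °C

With ΣQ=0 the equilibrium temperature is the m·c-weighted mean:
T_f = (250.43·190 + 573.27·32.7 + 162.36·32.7) / (250.43 + 573.27 + 162.36)
    = 71637 / 986.06 ≈ 72.65 °C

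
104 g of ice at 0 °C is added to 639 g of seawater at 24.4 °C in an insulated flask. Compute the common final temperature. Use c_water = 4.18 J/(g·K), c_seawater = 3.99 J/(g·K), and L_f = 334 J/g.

Sum of m c ΔT and latent-heat terms is zero:
fusion: m_ice L_f = 104·334 = 34736; warm the meltwater: 434.72 T; seawater cools: 639·3.99·(T − 24.4) = 2549.6(T − 24.4)
2984.3 T = 62210 − 34736 = 27474
T ≈ 9.21 °C. Since T > 0 °C, the all-ice-melts assumption holds.

T_f ≈ 9.2 °C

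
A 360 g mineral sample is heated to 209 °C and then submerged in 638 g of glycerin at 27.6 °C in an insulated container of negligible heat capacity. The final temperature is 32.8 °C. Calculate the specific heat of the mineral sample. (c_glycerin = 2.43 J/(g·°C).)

c ≈ 0.127 J/(g·°C)

Energy conservation, ΣQ = 0:
360×c×(32.8 − 209) + 638×2.43×(32.8 − 27.6) = 0
-63432 c = -8061.8
c = -8061.8/-63432 ≈ 0.1271 J/(g·°C)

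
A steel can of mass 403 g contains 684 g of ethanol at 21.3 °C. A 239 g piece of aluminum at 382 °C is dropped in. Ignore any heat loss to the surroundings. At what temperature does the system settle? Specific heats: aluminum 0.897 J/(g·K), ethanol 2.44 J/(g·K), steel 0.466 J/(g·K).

Conservation of energy gives ΣQ = 0:
239×0.897×(T − 382) + 684×2.44×(T − 21.3) + 403×0.466×(T − 21.3) = 0
(214.38 + 1669 + 187.8) T = 214.38×382 + 1669×21.3 + 187.8×21.3
T = 121443/2071.1 ≈ 58.64 °C

T_f ≈ 58.6 °C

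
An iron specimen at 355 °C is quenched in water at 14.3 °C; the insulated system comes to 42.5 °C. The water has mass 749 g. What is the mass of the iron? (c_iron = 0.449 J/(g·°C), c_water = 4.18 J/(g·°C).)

Heat lost by the iron = heat gained by the water:
m×0.449×(355 − 42.5) = 749×4.18×(42.5 − 14.3)
140.31 m = 88289  ⇒  m ≈ 629.2 g

m ≈ 629 g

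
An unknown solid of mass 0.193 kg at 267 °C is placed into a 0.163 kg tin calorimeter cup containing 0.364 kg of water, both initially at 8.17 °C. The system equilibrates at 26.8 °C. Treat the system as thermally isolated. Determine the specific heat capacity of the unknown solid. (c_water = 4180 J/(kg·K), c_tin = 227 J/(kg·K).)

c ≈ 626 J/(kg·K)

Net heat exchanged in the isolated system is zero:
0.193·c·(26.8 − 267) + 0.364·4180·(26.8 − 8.17) + 0.163·227·(26.8 − 8.17) = 0
-46.36 c = -29035
c = -29035/-46.36 ≈ 626.3 J/(kg·K)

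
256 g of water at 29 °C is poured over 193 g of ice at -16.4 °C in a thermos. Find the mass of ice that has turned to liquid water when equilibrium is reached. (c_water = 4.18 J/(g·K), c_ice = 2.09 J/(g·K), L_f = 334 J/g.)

Water can give up m c ΔT = 256×4.18×29 = 31032 J before reaching 0 °C.
Of that, 193×2.09×16.4 = 6615.3 J goes to bring the ice to 0 °C, leaving 24417 J.
To melt every bit of ice: 193×334 = 64462 J.
24417 J < 64462 J, so only part of the ice melts and the system sits at 0 °C.
m_melt = 24417 / L_f = 73.1 g.

m_melted ≈ 73.1 g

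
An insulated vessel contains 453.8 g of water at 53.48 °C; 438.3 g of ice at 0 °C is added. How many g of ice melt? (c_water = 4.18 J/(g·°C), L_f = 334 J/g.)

m_melted ≈ 304 g

Water can give up m c ΔT = 453.8×4.18×53.48 = 101445 J before reaching 0 °C.
Melting all 438.3 g of ice would need 438.3×334 = 146392 J.
That's not enough to melt it all — equilibrium is at 0 °C with ice remaining.
m_melted×334 = 101445  ⇒  m_melted ≈ 303.7 g.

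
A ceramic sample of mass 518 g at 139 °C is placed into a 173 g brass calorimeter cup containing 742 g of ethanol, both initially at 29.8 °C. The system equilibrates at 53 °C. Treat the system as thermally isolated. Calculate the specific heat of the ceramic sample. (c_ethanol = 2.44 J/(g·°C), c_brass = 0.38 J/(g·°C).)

c ≈ 0.977 J/(g·°C)

Net heat exchanged in the isolated system is zero:
518×c×(53 − 139) + 742×2.44×(53 − 29.8) + 173×0.38×(53 − 29.8) = 0
-44548 c = -43528
c = -43528/-44548 ≈ 0.9771 J/(g·°C)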